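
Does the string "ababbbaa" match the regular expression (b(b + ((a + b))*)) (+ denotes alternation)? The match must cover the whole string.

no

No split of ababbbaa into u·v has b matching u and (b+((a+b))*) matching v.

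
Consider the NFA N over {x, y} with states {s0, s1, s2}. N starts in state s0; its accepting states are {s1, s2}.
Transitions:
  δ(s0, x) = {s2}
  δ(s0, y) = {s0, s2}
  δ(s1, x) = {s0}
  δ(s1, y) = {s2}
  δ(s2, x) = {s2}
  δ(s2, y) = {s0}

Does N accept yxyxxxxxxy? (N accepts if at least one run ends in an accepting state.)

Start: {s0}
read y: {s0, s2}
read x: {s2}
read y: {s0}
read x: {s2}
read x: {s2}
read x: {s2}
read x: {s2}
read x: {s2}
read x: {s2}
read y: {s0}
Reachable ∩ accepting = {} — empty.

rejected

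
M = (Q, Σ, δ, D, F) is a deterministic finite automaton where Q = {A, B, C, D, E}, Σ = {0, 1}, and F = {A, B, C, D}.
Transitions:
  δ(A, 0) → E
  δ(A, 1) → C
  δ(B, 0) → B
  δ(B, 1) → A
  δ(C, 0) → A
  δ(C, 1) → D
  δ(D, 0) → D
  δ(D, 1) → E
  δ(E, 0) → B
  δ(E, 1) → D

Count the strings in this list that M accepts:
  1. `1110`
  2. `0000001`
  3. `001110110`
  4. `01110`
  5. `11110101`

4

`1110`: accepted
`0000001`: rejected
`001110110`: accepted
`01110`: accepted
`11110101`: accepted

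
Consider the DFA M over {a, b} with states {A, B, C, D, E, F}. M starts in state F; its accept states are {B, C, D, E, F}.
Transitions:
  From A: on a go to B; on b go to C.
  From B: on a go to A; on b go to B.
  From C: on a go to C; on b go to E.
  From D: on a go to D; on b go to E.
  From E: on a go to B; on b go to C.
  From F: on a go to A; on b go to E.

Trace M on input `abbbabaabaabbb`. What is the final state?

F --a--> A
A --b--> C
C --b--> E
E --b--> C
C --a--> C
C --b--> E
E --a--> B
B --a--> A
A --b--> C
C --a--> C
C --a--> C
C --b--> E
E --b--> C
C --b--> E

E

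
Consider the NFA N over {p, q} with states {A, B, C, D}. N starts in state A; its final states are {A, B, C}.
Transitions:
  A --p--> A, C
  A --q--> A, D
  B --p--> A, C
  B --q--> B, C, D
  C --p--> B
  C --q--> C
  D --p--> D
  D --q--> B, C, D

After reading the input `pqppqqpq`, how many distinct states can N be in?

Start: {A}
read p: {A, C}
read q: {A, C, D}
read p: {A, B, C, D}
read p: {A, B, C, D}
read q: {A, B, C, D}
read q: {A, B, C, D}
read p: {A, B, C, D}
read q: {A, B, C, D}
Final reachable set {A, B, C, D} has 4 states.

4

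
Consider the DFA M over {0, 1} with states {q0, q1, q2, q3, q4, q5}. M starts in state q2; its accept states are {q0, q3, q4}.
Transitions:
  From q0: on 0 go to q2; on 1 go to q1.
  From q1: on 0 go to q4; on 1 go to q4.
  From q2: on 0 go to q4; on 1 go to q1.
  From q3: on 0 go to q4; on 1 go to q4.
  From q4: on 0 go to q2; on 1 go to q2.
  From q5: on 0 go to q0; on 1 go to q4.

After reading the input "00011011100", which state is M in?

q4

q2 --0--> q4
q4 --0--> q2
q2 --0--> q4
q4 --1--> q2
q2 --1--> q1
q1 --0--> q4
q4 --1--> q2
q2 --1--> q1
q1 --1--> q4
q4 --0--> q2
q2 --0--> q4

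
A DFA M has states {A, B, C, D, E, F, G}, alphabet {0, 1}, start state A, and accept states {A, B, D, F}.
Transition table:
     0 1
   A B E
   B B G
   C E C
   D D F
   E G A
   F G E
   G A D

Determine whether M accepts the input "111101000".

A --1--> E
E --1--> A
A --1--> E
E --1--> A
A --0--> B
B --1--> G
G --0--> A
A --0--> B
B --0--> B
End in state B, which is an accepting state.

accepted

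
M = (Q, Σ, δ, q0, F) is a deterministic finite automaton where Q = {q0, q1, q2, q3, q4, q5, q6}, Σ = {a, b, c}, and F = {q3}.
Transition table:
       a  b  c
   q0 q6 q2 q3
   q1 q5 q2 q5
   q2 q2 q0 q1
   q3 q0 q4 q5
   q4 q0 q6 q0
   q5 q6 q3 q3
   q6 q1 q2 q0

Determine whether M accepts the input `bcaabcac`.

q0 --b--> q2
q2 --c--> q1
q1 --a--> q5
q5 --a--> q6
q6 --b--> q2
q2 --c--> q1
q1 --a--> q5
q5 --c--> q3
End in state q3, which is an accepting state.

accepted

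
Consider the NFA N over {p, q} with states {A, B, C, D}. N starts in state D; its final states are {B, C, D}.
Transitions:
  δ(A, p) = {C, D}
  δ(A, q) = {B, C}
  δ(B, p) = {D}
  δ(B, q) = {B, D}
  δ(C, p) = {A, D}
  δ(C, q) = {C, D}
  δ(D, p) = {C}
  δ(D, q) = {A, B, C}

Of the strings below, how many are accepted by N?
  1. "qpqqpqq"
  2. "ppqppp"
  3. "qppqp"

"qpqqpqq": accepted
"ppqppp": accepted
"qppqp": accepted

3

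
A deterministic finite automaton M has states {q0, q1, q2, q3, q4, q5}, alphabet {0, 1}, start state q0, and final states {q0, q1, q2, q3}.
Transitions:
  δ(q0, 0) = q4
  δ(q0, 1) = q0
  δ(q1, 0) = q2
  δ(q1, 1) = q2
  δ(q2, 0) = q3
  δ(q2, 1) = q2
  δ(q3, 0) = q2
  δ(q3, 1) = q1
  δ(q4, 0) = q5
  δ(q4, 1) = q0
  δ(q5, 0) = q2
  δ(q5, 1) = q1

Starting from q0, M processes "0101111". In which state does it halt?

q0

q0 --0--> q4
q4 --1--> q0
q0 --0--> q4
q4 --1--> q0
q0 --1--> q0
q0 --1--> q0
q0 --1--> q0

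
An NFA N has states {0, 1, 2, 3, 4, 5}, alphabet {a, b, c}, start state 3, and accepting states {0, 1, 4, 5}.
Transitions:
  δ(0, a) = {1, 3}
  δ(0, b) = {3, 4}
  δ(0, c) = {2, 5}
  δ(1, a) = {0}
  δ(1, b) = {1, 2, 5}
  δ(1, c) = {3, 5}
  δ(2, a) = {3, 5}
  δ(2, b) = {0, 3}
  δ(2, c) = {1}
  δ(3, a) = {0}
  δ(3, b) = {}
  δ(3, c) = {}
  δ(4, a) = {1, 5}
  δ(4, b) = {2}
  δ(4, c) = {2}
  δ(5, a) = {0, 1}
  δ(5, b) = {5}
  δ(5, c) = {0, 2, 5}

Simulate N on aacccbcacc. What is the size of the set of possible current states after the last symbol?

Start: {3}
read a: {0}
read a: {1, 3}
read c: {3, 5}
read c: {0, 2, 5}
read c: {0, 1, 2, 5}
read b: {0, 1, 2, 3, 4, 5}
read c: {0, 1, 2, 3, 5}
read a: {0, 1, 3, 5}
read c: {0, 2, 3, 5}
read c: {0, 1, 2, 5}
Final reachable set {0, 1, 2, 5} has 4 states.

4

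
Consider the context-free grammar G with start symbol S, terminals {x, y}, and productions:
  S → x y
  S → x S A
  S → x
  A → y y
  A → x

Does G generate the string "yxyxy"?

no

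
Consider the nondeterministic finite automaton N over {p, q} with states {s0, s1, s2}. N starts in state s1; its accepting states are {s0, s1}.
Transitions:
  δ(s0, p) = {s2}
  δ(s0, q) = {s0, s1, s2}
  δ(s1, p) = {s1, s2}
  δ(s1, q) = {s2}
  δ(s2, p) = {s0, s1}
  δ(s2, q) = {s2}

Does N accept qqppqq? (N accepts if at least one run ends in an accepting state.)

rejected

Start: {s1}
read q: {s2}
read q: {s2}
read p: {s0, s1}
read p: {s1, s2}
read q: {s2}
read q: {s2}
Reachable ∩ accepting = {} — empty.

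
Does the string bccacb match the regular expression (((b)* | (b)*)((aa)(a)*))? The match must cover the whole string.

No split of bccacb into u·v has ((b)*|(b)*) matching u and ((aa)(a)*) matching v.

no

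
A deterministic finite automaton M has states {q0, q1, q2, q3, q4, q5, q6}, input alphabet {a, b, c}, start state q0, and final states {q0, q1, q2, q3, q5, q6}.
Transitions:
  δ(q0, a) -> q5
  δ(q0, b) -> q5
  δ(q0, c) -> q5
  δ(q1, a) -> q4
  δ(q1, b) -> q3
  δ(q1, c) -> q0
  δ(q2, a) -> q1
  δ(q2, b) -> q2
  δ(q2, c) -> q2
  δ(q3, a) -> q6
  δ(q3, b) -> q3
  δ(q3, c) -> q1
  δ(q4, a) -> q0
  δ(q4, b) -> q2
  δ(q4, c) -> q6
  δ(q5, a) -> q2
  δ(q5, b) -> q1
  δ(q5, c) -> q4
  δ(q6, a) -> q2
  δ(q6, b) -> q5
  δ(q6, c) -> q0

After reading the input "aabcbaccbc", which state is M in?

q0

q0 --a--> q5
q5 --a--> q2
q2 --b--> q2
q2 --c--> q2
q2 --b--> q2
q2 --a--> q1
q1 --c--> q0
q0 --c--> q5
q5 --b--> q1
q1 --c--> q0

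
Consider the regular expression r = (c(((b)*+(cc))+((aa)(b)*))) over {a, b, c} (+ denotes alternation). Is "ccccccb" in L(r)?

No split of ccccccb into u·v has c matching u and (((b)*+(cc))+((aa)(b)*)) matching v.

no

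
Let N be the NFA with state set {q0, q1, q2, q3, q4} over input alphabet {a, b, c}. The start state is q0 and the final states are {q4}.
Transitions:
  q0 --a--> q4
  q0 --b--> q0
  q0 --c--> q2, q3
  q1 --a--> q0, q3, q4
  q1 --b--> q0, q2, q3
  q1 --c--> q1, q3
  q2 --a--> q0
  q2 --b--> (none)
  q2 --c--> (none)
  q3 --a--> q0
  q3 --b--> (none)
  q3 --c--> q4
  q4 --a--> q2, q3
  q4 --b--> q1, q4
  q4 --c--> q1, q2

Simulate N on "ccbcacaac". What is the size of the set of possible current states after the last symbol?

4

Start: {q0}
read c: {q2, q3}
read c: {q4}
read b: {q1, q4}
read c: {q1, q2, q3}
read a: {q0, q3, q4}
read c: {q1, q2, q3, q4}
read a: {q0, q2, q3, q4}
read a: {q0, q2, q3, q4}
read c: {q1, q2, q3, q4}
Final reachable set {q1, q2, q3, q4} has 4 states.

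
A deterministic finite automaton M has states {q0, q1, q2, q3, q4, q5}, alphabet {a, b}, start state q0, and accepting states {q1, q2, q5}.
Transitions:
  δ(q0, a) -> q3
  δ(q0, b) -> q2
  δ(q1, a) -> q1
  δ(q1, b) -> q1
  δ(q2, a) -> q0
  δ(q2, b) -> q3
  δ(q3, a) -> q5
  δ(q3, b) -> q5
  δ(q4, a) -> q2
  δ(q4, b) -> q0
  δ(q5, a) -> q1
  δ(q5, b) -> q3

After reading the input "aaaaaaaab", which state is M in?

q0 --a--> q3
q3 --a--> q5
q5 --a--> q1
q1 --a--> q1
q1 --a--> q1
q1 --a--> q1
q1 --a--> q1
q1 --a--> q1
q1 --b--> q1

q1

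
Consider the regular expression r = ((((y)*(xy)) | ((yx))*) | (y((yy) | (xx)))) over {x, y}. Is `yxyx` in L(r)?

yes

The left alternative (((y)*(xy))|((yx))*) matches yxyx.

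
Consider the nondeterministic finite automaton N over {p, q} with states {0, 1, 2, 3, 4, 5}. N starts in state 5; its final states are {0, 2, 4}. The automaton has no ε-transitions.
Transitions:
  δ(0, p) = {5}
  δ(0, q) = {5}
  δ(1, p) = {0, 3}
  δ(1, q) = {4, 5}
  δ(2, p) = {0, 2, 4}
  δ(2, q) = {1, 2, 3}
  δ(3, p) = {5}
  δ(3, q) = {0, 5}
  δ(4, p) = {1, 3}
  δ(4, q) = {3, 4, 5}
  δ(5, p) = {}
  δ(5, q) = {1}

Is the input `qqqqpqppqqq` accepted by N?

Start: {5}
read q: {1}
read q: {4, 5}
read q: {1, 3, 4, 5}
read q: {0, 1, 3, 4, 5}
read p: {0, 1, 3, 5}
read q: {0, 1, 4, 5}
read p: {0, 1, 3, 5}
read p: {0, 3, 5}
read q: {0, 1, 5}
read q: {1, 4, 5}
read q: {1, 3, 4, 5}
Reachable ∩ accepting = {4} — nonempty.

accepted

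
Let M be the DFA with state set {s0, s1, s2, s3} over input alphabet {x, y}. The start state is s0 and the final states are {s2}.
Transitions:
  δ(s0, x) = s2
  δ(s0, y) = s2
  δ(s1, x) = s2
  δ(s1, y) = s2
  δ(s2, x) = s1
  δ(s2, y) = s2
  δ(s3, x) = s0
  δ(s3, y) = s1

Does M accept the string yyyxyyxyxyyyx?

s0 --y--> s2
s2 --y--> s2
s2 --y--> s2
s2 --x--> s1
s1 --y--> s2
s2 --y--> s2
s2 --x--> s1
s1 --y--> s2
s2 --x--> s1
s1 --y--> s2
s2 --y--> s2
s2 --y--> s2
s2 --x--> s1
End in state s1, which is not an accepting state.

rejected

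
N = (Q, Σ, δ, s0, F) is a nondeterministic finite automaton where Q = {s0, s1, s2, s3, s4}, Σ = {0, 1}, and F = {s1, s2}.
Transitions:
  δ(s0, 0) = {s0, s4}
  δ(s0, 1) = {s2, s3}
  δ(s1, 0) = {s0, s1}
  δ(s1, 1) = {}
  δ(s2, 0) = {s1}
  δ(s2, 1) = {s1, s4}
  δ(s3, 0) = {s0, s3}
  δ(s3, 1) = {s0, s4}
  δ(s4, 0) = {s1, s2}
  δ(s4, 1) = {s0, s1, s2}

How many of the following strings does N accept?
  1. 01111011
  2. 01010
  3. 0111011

3

01111011: accepted
01010: accepted
0111011: accepted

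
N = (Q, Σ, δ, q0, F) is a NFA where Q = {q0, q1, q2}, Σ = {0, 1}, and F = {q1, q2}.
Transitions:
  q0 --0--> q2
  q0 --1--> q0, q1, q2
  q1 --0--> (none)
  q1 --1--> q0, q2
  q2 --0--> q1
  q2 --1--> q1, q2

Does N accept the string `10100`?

accepted

Start: {q0}
read 1: {q0, q1, q2}
read 0: {q1, q2}
read 1: {q0, q1, q2}
read 0: {q1, q2}
read 0: {q1}
Reachable ∩ accepting = {q1} — nonempty.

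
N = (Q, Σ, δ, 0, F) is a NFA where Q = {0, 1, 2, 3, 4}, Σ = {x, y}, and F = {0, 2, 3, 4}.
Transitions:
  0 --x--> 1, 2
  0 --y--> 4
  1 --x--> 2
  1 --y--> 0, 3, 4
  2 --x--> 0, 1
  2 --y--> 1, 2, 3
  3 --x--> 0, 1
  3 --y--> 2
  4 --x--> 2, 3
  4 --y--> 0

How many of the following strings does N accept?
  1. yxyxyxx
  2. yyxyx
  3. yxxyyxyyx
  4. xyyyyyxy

yxyxyxx: accepted
yyxyx: accepted
yxxyyxyyx: accepted
xyyyyyxy: accepted

4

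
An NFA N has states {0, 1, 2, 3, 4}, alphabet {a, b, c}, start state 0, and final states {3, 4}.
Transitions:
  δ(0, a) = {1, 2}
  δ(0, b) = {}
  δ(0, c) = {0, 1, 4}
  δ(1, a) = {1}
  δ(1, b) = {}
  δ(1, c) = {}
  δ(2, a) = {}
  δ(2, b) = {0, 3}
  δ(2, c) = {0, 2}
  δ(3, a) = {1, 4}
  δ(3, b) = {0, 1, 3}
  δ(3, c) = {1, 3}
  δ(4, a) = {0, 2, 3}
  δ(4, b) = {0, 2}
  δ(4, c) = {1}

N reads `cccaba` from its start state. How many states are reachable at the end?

Start: {0}
read c: {0, 1, 4}
read c: {0, 1, 4}
read c: {0, 1, 4}
read a: {0, 1, 2, 3}
read b: {0, 1, 3}
read a: {1, 2, 4}
Final reachable set {1, 2, 4} has 3 states.

3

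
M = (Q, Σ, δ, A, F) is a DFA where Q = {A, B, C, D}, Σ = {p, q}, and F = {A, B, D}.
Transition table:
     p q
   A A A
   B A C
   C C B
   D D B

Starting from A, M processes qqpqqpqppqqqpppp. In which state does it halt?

A --q--> A
A --q--> A
A --p--> A
A --q--> A
A --q--> A
A --p--> A
A --q--> A
A --p--> A
A --p--> A
A --q--> A
A --q--> A
A --q--> A
A --p--> A
A --p--> A
A --p--> A
A --p--> A

A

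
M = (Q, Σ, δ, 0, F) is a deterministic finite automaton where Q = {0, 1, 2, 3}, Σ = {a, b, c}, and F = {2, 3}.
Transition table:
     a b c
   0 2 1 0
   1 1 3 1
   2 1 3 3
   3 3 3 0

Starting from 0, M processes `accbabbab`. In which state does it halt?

0 --a--> 2
2 --c--> 3
3 --c--> 0
0 --b--> 1
1 --a--> 1
1 --b--> 3
3 --b--> 3
3 --a--> 3
3 --b--> 3

3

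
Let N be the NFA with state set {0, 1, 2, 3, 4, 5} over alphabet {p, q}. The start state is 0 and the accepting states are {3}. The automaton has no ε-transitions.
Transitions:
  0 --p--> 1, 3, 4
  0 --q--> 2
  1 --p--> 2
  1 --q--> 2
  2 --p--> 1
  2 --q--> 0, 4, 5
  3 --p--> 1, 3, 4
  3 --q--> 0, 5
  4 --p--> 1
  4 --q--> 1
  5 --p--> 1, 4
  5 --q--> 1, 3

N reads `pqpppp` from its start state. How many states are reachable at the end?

4

Start: {0}
read p: {1, 3, 4}
read q: {0, 1, 2, 5}
read p: {1, 2, 3, 4}
read p: {1, 2, 3, 4}
read p: {1, 2, 3, 4}
read p: {1, 2, 3, 4}
Final reachable set {1, 2, 3, 4} has 4 states.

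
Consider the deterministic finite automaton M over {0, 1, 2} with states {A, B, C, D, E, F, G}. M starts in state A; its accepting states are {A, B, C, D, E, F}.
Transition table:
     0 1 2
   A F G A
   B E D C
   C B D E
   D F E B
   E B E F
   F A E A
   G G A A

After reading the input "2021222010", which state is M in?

A --2--> A
A --0--> F
F --2--> A
A --1--> G
G --2--> A
A --2--> A
A --2--> A
A --0--> F
F --1--> E
E --0--> B

B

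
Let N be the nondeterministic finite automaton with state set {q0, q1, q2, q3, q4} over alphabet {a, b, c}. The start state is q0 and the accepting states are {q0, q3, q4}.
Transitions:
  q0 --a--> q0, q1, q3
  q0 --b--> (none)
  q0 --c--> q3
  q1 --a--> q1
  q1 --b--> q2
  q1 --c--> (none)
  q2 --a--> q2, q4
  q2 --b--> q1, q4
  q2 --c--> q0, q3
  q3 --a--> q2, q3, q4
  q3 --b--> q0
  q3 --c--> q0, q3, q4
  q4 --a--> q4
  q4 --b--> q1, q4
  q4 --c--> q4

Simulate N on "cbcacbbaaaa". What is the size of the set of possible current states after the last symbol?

Start: {q0}
read c: {q3}
read b: {q0}
read c: {q3}
read a: {q2, q3, q4}
read c: {q0, q3, q4}
read b: {q0, q1, q4}
read b: {q1, q2, q4}
read a: {q1, q2, q4}
read a: {q1, q2, q4}
read a: {q1, q2, q4}
read a: {q1, q2, q4}
Final reachable set {q1, q2, q4} has 3 states.

3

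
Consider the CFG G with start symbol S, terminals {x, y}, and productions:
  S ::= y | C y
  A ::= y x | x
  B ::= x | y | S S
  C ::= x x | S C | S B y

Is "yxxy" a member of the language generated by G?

S ⇒ Cy ⇒ SCy ⇒ yCy ⇒ yxxy

yes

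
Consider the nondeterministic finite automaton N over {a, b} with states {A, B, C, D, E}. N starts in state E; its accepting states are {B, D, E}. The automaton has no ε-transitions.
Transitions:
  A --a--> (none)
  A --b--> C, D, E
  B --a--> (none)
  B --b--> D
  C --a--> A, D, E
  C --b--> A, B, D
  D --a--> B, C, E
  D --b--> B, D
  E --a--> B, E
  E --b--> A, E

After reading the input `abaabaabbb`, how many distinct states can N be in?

Start: {E}
read a: {B, E}
read b: {A, D, E}
read a: {B, C, E}
read a: {A, B, D, E}
read b: {A, B, C, D, E}
read a: {A, B, C, D, E}
read a: {A, B, C, D, E}
read b: {A, B, C, D, E}
read b: {A, B, C, D, E}
read b: {A, B, C, D, E}
Final reachable set {A, B, C, D, E} has 5 states.

5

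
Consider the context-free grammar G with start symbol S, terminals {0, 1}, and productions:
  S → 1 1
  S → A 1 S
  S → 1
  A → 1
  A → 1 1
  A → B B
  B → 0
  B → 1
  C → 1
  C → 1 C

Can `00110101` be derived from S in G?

no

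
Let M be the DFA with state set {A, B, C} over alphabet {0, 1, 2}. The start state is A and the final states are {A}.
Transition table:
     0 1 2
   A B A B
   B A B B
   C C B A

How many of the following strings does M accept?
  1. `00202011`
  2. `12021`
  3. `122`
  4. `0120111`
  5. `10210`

`00202011`: accepted
`12021`: rejected
`122`: rejected
`0120111`: accepted
`10210`: accepted

3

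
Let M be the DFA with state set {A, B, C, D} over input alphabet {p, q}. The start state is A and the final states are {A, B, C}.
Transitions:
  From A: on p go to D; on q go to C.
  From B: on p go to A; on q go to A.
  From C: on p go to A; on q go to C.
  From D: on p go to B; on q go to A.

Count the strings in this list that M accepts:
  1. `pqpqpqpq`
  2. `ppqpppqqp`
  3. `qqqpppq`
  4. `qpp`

`pqpqpqpq`: accepted
`ppqpppqqp`: accepted
`qqqpppq`: accepted
`qpp`: rejected

3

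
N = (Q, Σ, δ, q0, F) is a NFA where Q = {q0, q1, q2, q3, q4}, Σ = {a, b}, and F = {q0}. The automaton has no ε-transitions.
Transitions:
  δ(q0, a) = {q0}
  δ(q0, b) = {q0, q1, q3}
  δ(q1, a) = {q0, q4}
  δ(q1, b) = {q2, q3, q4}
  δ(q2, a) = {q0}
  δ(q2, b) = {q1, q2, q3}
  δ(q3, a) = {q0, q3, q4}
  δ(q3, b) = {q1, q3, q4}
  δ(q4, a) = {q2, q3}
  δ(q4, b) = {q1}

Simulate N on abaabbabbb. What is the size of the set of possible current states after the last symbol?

Start: {q0}
read a: {q0}
read b: {q0, q1, q3}
read a: {q0, q3, q4}
read a: {q0, q2, q3, q4}
read b: {q0, q1, q2, q3, q4}
read b: {q0, q1, q2, q3, q4}
read a: {q0, q2, q3, q4}
read b: {q0, q1, q2, q3, q4}
read b: {q0, q1, q2, q3, q4}
read b: {q0, q1, q2, q3, q4}
Final reachable set {q0, q1, q2, q3, q4} has 5 states.

5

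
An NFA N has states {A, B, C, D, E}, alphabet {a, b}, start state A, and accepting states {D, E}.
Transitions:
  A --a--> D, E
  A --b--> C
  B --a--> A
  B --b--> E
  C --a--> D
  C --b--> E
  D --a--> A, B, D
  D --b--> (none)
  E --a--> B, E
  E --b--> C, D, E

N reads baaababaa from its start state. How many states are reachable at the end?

Start: {A}
read b: {C}
read a: {D}
read a: {A, B, D}
read a: {A, B, D, E}
read b: {C, D, E}
read a: {A, B, D, E}
read b: {C, D, E}
read a: {A, B, D, E}
read a: {A, B, D, E}
Final reachable set {A, B, D, E} has 4 states.

4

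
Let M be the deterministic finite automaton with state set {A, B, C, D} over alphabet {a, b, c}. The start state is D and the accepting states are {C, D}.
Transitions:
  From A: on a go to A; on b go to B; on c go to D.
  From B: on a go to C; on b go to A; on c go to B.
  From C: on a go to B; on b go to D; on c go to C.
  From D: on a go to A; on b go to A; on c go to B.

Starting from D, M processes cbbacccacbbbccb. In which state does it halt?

A

D --c--> B
B --b--> A
A --b--> B
B --a--> C
C --c--> C
C --c--> C
C --c--> C
C --a--> B
B --c--> B
B --b--> A
A --b--> B
B --b--> A
A --c--> D
D --c--> B
B --b--> A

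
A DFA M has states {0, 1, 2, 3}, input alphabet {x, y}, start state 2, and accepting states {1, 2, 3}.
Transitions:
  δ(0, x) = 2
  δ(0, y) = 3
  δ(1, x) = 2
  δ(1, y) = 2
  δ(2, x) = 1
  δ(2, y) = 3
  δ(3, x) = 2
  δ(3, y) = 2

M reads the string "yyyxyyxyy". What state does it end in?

2 --y--> 3
3 --y--> 2
2 --y--> 3
3 --x--> 2
2 --y--> 3
3 --y--> 2
2 --x--> 1
1 --y--> 2
2 --y--> 3

3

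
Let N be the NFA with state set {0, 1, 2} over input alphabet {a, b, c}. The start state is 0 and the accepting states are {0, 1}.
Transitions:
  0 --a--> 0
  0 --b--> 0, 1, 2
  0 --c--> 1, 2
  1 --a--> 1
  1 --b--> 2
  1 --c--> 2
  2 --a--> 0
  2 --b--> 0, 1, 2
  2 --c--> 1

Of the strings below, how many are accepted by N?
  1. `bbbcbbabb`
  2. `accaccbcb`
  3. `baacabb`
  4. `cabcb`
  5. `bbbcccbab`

`bbbcbbabb`: accepted
`accaccbcb`: accepted
`baacabb`: accepted
`cabcb`: accepted
`bbbcccbab`: accepted

5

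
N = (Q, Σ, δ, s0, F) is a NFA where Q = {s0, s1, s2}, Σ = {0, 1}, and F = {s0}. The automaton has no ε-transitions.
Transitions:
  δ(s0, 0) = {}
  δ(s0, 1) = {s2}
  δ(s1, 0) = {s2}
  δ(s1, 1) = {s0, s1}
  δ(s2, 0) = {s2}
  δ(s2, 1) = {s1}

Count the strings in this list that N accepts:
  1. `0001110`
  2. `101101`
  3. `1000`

0

`0001110`: rejected
`101101`: rejected
`1000`: rejected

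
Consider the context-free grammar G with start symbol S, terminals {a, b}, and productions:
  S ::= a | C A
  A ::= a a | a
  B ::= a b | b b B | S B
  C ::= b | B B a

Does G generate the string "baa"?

S ⇒ CA ⇒ bA ⇒ baa

yes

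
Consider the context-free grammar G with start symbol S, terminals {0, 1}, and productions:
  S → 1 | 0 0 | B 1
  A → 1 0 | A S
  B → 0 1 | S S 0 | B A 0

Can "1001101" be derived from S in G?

no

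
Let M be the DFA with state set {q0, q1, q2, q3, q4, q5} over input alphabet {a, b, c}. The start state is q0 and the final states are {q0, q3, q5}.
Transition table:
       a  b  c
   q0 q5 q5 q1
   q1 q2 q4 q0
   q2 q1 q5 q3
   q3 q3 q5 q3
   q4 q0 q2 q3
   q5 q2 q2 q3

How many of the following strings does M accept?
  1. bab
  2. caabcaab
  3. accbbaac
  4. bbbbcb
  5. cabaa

bab: accepted
caabcaab: accepted
accbbaac: accepted
bbbbcb: accepted
cabaa: rejected

4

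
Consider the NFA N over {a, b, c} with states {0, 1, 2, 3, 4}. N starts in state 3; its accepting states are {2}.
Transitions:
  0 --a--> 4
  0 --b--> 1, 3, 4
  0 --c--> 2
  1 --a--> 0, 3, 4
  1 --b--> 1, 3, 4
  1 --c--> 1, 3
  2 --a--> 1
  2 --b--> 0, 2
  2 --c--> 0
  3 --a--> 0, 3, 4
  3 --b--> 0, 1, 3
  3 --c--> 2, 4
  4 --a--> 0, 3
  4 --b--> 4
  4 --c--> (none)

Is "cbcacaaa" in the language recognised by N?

Start: {3}
read c: {2, 4}
read b: {0, 2, 4}
read c: {0, 2}
read a: {1, 4}
read c: {1, 3}
read a: {0, 3, 4}
read a: {0, 3, 4}
read a: {0, 3, 4}
Reachable ∩ accepting = {} — empty.

rejected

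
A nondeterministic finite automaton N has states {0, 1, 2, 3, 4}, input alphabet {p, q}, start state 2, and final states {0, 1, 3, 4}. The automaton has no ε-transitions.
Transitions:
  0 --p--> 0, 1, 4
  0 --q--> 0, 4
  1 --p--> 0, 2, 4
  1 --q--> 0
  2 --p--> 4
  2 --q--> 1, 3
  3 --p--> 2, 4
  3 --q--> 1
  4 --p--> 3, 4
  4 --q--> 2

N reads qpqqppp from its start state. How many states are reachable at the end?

Start: {2}
read q: {1, 3}
read p: {0, 2, 4}
read q: {0, 1, 2, 3, 4}
read q: {0, 1, 2, 3, 4}
read p: {0, 1, 2, 3, 4}
read p: {0, 1, 2, 3, 4}
read p: {0, 1, 2, 3, 4}
Final reachable set {0, 1, 2, 3, 4} has 5 states.

5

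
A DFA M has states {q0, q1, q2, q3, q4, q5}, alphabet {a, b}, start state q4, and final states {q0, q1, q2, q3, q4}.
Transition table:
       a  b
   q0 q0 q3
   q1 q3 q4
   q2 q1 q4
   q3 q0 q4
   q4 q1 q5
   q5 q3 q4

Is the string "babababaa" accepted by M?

accepted

q4 --b--> q5
q5 --a--> q3
q3 --b--> q4
q4 --a--> q1
q1 --b--> q4
q4 --a--> q1
q1 --b--> q4
q4 --a--> q1
q1 --a--> q3
End in state q3, which is an accepting state.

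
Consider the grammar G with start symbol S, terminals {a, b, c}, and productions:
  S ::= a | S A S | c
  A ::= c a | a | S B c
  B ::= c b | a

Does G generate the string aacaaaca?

S ⇒ SAS ⇒ aAS ⇒ aSBcS ⇒ aSASBcS ⇒ aaASBcS ⇒ aacaSBcS ⇒ aacaaBcS ⇒ aacaaacS ⇒ aacaaaca

yes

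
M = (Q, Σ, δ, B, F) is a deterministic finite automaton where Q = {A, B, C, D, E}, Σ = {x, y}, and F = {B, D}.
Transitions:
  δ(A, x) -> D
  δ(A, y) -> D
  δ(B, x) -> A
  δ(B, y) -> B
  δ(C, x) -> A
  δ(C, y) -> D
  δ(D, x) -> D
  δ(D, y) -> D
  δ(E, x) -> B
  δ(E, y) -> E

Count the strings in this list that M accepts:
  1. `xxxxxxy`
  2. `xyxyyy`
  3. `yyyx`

2

`xxxxxxy`: accepted
`xyxyyy`: accepted
`yyyx`: rejected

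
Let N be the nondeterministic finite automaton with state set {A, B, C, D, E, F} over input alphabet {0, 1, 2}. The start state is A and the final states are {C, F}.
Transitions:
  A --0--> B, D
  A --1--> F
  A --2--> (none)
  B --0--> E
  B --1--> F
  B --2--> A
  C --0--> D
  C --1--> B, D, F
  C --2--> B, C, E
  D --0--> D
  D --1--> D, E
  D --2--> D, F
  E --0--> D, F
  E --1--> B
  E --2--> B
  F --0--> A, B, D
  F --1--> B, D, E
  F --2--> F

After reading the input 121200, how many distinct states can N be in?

4

Start: {A}
read 1: {F}
read 2: {F}
read 1: {B, D, E}
read 2: {A, B, D, F}
read 0: {A, B, D, E}
read 0: {B, D, E, F}
Final reachable set {B, D, E, F} has 4 states.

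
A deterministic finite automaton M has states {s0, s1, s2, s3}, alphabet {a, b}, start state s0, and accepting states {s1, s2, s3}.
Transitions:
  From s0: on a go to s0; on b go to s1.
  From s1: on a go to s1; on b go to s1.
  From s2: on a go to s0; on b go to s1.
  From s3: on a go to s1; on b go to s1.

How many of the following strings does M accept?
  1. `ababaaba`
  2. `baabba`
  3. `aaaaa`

2

`ababaaba`: accepted
`baabba`: accepted
`aaaaa`: rejected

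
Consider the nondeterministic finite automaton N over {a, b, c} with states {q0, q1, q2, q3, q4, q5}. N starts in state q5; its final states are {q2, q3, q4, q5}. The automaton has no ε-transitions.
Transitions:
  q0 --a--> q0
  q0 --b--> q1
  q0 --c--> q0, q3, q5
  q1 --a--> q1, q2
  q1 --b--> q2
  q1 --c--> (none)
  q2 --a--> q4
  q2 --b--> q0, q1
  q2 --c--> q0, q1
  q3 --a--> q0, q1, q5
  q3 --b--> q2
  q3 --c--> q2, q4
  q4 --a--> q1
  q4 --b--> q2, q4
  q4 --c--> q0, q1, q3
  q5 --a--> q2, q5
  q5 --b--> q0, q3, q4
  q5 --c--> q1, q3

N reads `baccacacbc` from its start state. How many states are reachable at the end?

6

Start: {q5}
read b: {q0, q3, q4}
read a: {q0, q1, q5}
read c: {q0, q1, q3, q5}
read c: {q0, q1, q2, q3, q4, q5}
read a: {q0, q1, q2, q4, q5}
read c: {q0, q1, q3, q5}
read a: {q0, q1, q2, q5}
read c: {q0, q1, q3, q5}
read b: {q0, q1, q2, q3, q4}
read c: {q0, q1, q2, q3, q4, q5}
Final reachable set {q0, q1, q2, q3, q4, q5} has 6 states.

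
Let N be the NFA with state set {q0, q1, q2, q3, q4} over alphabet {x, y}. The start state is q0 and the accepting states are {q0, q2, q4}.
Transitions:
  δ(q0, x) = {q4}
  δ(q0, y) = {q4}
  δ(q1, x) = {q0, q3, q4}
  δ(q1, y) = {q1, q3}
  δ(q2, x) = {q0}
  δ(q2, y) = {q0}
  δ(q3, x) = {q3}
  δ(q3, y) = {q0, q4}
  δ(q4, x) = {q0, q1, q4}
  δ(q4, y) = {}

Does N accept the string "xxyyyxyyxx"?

accepted

Start: {q0}
read x: {q4}
read x: {q0, q1, q4}
read y: {q1, q3, q4}
read y: {q0, q1, q3, q4}
read y: {q0, q1, q3, q4}
read x: {q0, q1, q3, q4}
read y: {q0, q1, q3, q4}
read y: {q0, q1, q3, q4}
read x: {q0, q1, q3, q4}
read x: {q0, q1, q3, q4}
Reachable ∩ accepting = {q0, q4} — nonempty.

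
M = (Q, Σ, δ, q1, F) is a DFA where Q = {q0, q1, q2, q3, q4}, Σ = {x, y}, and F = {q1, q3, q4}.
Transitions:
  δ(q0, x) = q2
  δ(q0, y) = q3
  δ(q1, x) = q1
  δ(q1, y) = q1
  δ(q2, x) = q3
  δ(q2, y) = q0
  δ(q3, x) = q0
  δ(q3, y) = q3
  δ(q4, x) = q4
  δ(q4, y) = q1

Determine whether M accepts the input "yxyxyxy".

accepted

q1 --y--> q1
q1 --x--> q1
q1 --y--> q1
q1 --x--> q1
q1 --y--> q1
q1 --x--> q1
q1 --y--> q1
End in state q1, which is an accepting state.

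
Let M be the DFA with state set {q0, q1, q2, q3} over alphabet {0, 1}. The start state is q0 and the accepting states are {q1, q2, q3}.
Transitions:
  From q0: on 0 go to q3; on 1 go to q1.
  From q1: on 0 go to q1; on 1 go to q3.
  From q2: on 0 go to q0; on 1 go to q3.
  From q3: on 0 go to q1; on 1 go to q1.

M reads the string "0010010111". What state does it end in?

q3

q0 --0--> q3
q3 --0--> q1
q1 --1--> q3
q3 --0--> q1
q1 --0--> q1
q1 --1--> q3
q3 --0--> q1
q1 --1--> q3
q3 --1--> q1
q1 --1--> q3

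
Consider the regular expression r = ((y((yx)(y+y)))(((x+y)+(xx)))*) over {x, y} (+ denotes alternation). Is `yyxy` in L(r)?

yes

Split as yyxy·ε: (y((yx)(y+y))) matches yyxy and (((x+y)+(xx)))* matches ε.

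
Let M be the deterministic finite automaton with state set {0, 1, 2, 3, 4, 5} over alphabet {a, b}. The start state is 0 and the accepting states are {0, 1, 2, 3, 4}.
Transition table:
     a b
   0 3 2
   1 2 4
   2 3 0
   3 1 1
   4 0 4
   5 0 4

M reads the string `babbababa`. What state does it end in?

0 --b--> 2
2 --a--> 3
3 --b--> 1
1 --b--> 4
4 --a--> 0
0 --b--> 2
2 --a--> 3
3 --b--> 1
1 --a--> 2

2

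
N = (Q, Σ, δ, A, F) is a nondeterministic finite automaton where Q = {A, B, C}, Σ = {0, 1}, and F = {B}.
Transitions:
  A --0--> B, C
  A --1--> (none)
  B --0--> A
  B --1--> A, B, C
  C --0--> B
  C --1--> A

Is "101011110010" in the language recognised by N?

rejected

Start: {A}
read 1: {}
The reachable set is empty and stays empty for the remaining 11 symbols.
Reachable ∩ accepting = {} — empty.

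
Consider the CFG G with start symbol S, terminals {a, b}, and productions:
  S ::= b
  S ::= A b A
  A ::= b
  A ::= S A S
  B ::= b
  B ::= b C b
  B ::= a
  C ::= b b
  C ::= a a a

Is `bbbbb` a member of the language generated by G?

yes

S ⇒ AbA ⇒ SASbA ⇒ bASbA ⇒ bbSbA ⇒ bbbbA ⇒ bbbbb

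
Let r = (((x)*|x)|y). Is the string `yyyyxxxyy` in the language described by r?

no

Neither ((x)*|x) nor y matches yyyyxxxyy.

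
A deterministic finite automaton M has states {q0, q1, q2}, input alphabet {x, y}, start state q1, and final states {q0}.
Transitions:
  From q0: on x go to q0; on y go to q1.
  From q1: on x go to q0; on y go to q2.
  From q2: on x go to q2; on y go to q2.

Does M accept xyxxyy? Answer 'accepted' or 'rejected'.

rejected

q1 --x--> q0
q0 --y--> q1
q1 --x--> q0
q0 --x--> q0
q0 --y--> q1
q1 --y--> q2
End in state q2, which is not an accepting state.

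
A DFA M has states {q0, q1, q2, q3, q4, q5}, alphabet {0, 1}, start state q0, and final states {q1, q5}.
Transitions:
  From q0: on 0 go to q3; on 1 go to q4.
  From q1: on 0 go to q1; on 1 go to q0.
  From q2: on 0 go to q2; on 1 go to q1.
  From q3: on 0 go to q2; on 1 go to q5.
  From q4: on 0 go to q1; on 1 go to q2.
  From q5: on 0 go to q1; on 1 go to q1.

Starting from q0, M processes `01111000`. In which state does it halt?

q1

q0 --0--> q3
q3 --1--> q5
q5 --1--> q1
q1 --1--> q0
q0 --1--> q4
q4 --0--> q1
q1 --0--> q1
q1 --0--> q1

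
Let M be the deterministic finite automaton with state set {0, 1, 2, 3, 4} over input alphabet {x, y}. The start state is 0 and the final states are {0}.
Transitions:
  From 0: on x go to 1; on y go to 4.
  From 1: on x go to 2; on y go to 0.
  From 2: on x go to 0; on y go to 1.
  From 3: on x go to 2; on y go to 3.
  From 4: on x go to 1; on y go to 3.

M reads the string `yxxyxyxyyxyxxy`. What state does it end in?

1

0 --y--> 4
4 --x--> 1
1 --x--> 2
2 --y--> 1
1 --x--> 2
2 --y--> 1
1 --x--> 2
2 --y--> 1
1 --y--> 0
0 --x--> 1
1 --y--> 0
0 --x--> 1
1 --x--> 2
2 --y--> 1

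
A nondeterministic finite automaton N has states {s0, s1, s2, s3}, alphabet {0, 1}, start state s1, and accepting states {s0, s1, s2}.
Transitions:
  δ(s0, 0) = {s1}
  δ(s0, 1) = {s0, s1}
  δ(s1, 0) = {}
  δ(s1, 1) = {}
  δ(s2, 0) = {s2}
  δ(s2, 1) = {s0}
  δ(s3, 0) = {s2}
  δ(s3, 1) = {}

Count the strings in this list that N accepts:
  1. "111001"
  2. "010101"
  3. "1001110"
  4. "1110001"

0

"111001": rejected
"010101": rejected
"1001110": rejected
"1110001": rejected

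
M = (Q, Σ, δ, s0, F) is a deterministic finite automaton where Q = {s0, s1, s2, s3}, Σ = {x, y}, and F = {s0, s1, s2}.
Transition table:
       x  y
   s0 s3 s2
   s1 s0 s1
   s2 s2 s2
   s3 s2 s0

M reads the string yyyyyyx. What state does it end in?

s0 --y--> s2
s2 --y--> s2
s2 --y--> s2
s2 --y--> s2
s2 --y--> s2
s2 --y--> s2
s2 --x--> s2

s2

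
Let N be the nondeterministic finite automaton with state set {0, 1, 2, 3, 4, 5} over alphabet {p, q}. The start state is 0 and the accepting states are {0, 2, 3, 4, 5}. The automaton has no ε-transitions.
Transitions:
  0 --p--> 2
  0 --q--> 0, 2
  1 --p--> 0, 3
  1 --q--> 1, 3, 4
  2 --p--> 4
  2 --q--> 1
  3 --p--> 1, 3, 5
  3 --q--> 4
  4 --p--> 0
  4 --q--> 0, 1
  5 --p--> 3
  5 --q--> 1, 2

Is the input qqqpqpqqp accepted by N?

accepted

Start: {0}
read q: {0, 2}
read q: {0, 1, 2}
read q: {0, 1, 2, 3, 4}
read p: {0, 1, 2, 3, 4, 5}
read q: {0, 1, 2, 3, 4}
read p: {0, 1, 2, 3, 4, 5}
read q: {0, 1, 2, 3, 4}
read q: {0, 1, 2, 3, 4}
read p: {0, 1, 2, 3, 4, 5}
Reachable ∩ accepting = {0, 2, 3, 4, 5} — nonempty.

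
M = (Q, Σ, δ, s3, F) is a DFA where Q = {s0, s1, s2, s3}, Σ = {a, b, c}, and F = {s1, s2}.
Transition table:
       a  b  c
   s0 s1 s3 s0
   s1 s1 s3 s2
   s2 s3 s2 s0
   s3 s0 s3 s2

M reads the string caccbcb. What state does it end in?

s2

s3 --c--> s2
s2 --a--> s3
s3 --c--> s2
s2 --c--> s0
s0 --b--> s3
s3 --c--> s2
s2 --b--> s2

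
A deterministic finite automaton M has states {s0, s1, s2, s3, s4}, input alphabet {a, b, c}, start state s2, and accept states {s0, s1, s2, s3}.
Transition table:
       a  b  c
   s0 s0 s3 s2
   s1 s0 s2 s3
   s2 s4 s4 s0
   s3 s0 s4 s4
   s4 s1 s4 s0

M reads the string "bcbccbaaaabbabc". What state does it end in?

s0

s2 --b--> s4
s4 --c--> s0
s0 --b--> s3
s3 --c--> s4
s4 --c--> s0
s0 --b--> s3
s3 --a--> s0
s0 --a--> s0
s0 --a--> s0
s0 --a--> s0
s0 --b--> s3
s3 --b--> s4
s4 --a--> s1
s1 --b--> s2
s2 --c--> s0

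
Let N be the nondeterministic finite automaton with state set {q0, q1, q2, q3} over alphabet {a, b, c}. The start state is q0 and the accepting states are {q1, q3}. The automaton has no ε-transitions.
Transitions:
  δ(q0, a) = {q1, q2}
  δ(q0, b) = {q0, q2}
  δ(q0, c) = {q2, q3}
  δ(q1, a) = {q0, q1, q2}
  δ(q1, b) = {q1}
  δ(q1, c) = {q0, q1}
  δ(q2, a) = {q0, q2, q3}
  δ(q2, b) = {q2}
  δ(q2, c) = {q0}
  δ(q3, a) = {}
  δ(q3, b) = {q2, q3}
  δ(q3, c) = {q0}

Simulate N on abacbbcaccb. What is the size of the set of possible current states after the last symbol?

4

Start: {q0}
read a: {q1, q2}
read b: {q1, q2}
read a: {q0, q1, q2, q3}
read c: {q0, q1, q2, q3}
read b: {q0, q1, q2, q3}
read b: {q0, q1, q2, q3}
read c: {q0, q1, q2, q3}
read a: {q0, q1, q2, q3}
read c: {q0, q1, q2, q3}
read c: {q0, q1, q2, q3}
read b: {q0, q1, q2, q3}
Final reachable set {q0, q1, q2, q3} has 4 states.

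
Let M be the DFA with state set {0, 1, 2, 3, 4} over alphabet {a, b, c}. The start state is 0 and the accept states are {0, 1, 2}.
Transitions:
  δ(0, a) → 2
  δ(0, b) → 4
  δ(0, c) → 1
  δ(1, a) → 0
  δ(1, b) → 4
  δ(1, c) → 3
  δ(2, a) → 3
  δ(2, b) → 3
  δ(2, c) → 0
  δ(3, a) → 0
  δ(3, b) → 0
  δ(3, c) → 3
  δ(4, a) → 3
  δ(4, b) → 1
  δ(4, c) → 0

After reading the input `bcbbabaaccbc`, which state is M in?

1

0 --b--> 4
4 --c--> 0
0 --b--> 4
4 --b--> 1
1 --a--> 0
0 --b--> 4
4 --a--> 3
3 --a--> 0
0 --c--> 1
1 --c--> 3
3 --b--> 0
0 --c--> 1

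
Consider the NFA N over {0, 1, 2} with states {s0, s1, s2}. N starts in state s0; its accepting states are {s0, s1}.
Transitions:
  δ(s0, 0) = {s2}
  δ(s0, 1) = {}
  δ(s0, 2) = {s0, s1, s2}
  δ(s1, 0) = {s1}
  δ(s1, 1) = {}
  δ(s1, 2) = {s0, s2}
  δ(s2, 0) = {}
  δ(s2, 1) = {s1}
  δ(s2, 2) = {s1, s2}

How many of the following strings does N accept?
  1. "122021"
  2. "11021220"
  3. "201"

"122021": rejected
"11021220": rejected
"201": accepted

1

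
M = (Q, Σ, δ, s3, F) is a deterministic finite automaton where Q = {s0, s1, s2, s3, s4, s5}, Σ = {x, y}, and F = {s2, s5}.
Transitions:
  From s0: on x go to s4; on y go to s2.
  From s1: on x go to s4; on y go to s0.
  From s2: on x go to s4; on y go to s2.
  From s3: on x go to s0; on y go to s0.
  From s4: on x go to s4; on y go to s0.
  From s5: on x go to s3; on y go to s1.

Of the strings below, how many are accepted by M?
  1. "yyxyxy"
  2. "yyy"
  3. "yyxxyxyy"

"yyxyxy": rejected
"yyy": accepted
"yyxxyxyy": accepted

2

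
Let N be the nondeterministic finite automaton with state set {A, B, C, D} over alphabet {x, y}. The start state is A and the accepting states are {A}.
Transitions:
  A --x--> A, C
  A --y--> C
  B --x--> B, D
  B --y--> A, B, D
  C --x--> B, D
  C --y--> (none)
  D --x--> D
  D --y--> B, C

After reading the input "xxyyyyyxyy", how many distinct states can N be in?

4

Start: {A}
read x: {A, C}
read x: {A, B, C, D}
read y: {A, B, C, D}
read y: {A, B, C, D}
read y: {A, B, C, D}
read y: {A, B, C, D}
read y: {A, B, C, D}
read x: {A, B, C, D}
read y: {A, B, C, D}
read y: {A, B, C, D}
Final reachable set {A, B, C, D} has 4 states.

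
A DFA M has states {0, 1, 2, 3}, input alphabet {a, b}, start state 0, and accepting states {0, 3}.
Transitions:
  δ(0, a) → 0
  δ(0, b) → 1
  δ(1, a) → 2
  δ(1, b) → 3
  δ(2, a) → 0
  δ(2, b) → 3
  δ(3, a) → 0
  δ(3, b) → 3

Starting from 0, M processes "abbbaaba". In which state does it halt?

0 --a--> 0
0 --b--> 1
1 --b--> 3
3 --b--> 3
3 --a--> 0
0 --a--> 0
0 --b--> 1
1 --a--> 2

2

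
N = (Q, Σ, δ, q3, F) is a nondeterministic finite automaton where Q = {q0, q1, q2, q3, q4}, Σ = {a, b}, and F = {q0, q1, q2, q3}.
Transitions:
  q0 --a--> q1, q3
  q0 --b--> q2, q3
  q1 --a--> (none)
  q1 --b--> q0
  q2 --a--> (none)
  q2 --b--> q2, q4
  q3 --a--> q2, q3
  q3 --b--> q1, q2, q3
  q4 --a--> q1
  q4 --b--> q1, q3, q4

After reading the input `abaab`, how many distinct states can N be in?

Start: {q3}
read a: {q2, q3}
read b: {q1, q2, q3, q4}
read a: {q1, q2, q3}
read a: {q2, q3}
read b: {q1, q2, q3, q4}
Final reachable set {q1, q2, q3, q4} has 4 states.

4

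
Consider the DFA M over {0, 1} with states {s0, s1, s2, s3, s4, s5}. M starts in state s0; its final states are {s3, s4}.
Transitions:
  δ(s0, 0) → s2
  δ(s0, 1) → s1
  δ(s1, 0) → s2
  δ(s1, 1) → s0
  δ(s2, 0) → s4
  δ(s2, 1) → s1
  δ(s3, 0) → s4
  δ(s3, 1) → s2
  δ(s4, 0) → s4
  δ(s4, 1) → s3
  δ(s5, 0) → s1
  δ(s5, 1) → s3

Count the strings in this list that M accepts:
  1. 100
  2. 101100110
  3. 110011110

100: accepted
101100110: accepted
110011110: rejected

2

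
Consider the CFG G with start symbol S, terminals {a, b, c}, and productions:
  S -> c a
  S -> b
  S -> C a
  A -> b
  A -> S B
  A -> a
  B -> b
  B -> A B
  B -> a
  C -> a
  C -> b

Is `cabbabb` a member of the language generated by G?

no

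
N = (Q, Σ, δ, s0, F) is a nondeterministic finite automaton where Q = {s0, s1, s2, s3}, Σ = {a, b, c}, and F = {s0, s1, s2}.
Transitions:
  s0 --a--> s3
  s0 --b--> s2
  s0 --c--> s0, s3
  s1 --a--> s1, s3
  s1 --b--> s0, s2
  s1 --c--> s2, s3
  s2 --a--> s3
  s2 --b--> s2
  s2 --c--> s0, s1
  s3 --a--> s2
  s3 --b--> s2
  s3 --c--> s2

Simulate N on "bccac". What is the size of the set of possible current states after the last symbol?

Start: {s0}
read b: {s2}
read c: {s0, s1}
read c: {s0, s2, s3}
read a: {s2, s3}
read c: {s0, s1, s2}
Final reachable set {s0, s1, s2} has 3 states.

3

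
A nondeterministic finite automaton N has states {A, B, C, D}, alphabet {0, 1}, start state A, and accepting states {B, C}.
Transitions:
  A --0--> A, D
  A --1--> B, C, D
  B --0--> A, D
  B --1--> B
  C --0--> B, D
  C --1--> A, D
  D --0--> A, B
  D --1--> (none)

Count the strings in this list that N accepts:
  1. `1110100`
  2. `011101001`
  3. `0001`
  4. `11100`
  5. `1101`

`1110100`: accepted
`011101001`: accepted
`0001`: accepted
`11100`: accepted
`1101`: accepted

5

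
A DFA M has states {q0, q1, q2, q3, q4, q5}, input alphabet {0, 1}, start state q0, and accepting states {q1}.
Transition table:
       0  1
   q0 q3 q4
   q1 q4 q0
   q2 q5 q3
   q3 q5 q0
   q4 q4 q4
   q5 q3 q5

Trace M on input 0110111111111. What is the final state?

q4

q0 --0--> q3
q3 --1--> q0
q0 --1--> q4
q4 --0--> q4
q4 --1--> q4
q4 --1--> q4
q4 --1--> q4
q4 --1--> q4
q4 --1--> q4
q4 --1--> q4
q4 --1--> q4
q4 --1--> q4
q4 --1--> q4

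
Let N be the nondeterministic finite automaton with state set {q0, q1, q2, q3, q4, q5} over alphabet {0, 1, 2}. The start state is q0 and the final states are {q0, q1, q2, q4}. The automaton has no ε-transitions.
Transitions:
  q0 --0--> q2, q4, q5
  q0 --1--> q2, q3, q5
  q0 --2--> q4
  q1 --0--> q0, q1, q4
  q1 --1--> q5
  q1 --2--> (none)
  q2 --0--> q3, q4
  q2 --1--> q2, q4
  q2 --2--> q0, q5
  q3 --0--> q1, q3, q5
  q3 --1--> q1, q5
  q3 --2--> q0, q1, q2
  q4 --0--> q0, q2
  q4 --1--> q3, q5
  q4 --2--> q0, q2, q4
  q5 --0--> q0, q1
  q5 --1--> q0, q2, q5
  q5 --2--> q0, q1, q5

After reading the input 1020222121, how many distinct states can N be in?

5

Start: {q0}
read 1: {q2, q3, q5}
read 0: {q0, q1, q3, q4, q5}
read 2: {q0, q1, q2, q4, q5}
read 0: {q0, q1, q2, q3, q4, q5}
read 2: {q0, q1, q2, q4, q5}
read 2: {q0, q1, q2, q4, q5}
read 2: {q0, q1, q2, q4, q5}
read 1: {q0, q2, q3, q4, q5}
read 2: {q0, q1, q2, q4, q5}
read 1: {q0, q2, q3, q4, q5}
Final reachable set {q0, q2, q3, q4, q5} has 5 states.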